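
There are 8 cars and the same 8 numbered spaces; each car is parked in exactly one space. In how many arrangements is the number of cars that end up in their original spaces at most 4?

40179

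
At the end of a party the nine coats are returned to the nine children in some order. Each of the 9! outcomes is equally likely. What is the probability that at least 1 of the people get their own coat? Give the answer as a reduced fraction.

28673/45360

Favorable outcomes: Σ_{i≥1} C(9,i)·!(9-i) = 9·14833 + 36·1854 + 84·265 + 126·44 + 126·9 + 84·2 + 36·1 + 9·0 + 1·1 = 229384.
Total outcomes: 9! = 362880.
Probability = 229384/362880 = 28673/45360.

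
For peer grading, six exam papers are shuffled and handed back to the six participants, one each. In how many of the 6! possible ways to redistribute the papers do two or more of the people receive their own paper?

Sum C(6,i)·!(6-i) for i = 2..6:
  i=2: C(6,2)·!4 = 15·9 = 135
  i=3: C(6,3)·!3 = 20·2 = 40
  i=4: C(6,4)·!2 = 15·1 = 15
  i=5: C(6,5)·!1 = 6·0 = 0
  i=6: C(6,6)·!0 = 1·1 = 1
Total = 191.

191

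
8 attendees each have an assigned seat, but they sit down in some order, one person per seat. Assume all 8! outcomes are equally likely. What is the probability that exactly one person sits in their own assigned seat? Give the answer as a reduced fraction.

103/280

Favorable outcomes: C(8,1)·!7 = 8·1854 = 14832.
Total outcomes: 8! = 40320.
Probability = 14832/40320 = 103/280.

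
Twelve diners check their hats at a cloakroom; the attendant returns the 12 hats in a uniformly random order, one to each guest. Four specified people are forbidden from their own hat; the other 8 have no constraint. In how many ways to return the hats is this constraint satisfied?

Let A_j be the event that the j-th constrained one is fixed. By inclusion-exclusion over the 4 events:
Σ_{j=0}^{4} (-1)^j C(4,j)(12-j)!
= C(4,0)·12! - C(4,1)·11! + C(4,2)·10! - C(4,3)·9! + C(4,4)·8!
= 479001600 - 159667200 + 21772800 - 1451520 + 40320
= 339696000

339696000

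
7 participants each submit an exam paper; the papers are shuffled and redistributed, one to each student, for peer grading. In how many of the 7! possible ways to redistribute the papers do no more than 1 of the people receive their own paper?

3709

# with exactly i fixed is C(7,i)·!(7-i); sum over i=0..1:
  i=0: C(7,0)·!7 = 1·1854 = 1854
  i=1: C(7,1)·!6 = 7·265 = 1855
Total = 3709.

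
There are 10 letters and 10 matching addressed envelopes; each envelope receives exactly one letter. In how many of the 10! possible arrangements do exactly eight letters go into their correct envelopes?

45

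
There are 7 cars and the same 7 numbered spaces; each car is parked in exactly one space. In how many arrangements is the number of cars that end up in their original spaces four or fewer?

5018

Sum C(7,i)·!(7-i) for i = 0..4:
  i=0: C(7,0)·!7 = 1·1854 = 1854
  i=1: C(7,1)·!6 = 7·265 = 1855
  i=2: C(7,2)·!5 = 21·44 = 924
  i=3: C(7,3)·!4 = 35·9 = 315
  i=4: C(7,4)·!3 = 35·2 = 70
Total = 5018.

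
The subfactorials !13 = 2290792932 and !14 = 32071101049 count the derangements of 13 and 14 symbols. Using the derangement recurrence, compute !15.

481066515734

!15 = (15-1)·(!14 + !13) = 14·(32071101049 + 2290792932) = 14·34361893981 = 481066515734.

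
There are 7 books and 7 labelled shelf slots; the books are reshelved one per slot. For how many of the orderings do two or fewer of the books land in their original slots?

4633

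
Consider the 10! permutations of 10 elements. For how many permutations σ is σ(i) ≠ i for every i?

The subfactorial !10 = [10!/e] (nearest integer).
10! = 3628800, and 3628800/e ≈ 1334960.92, so !10 = 1334961.

1334961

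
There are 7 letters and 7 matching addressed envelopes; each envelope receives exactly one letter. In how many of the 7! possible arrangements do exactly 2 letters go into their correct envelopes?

924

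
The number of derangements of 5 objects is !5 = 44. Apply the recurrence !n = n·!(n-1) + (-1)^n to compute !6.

265

!6 = 6·44 + 1 = 265.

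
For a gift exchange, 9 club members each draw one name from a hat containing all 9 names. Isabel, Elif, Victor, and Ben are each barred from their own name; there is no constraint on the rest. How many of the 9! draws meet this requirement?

229080

Inclusion-exclusion on the 4 forbidden self-matches:
Σ_{j=0}^{4} (-1)^j C(4,j)(9-j)!
= C(4,0)·9! - C(4,1)·8! + C(4,2)·7! - C(4,3)·6! + C(4,4)·5!
= 362880 - 161280 + 30240 - 2880 + 120
= 229080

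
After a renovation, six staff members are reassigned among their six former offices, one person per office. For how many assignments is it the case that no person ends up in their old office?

265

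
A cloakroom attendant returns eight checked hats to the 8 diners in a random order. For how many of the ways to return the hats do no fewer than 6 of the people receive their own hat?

# with exactly i fixed is C(8,i)·!(8-i); sum over i=6..8:
  i=6: C(8,6)·!2 = 28·1 = 28
  i=7: C(8,7)·!1 = 8·0 = 0
  i=8: C(8,8)·!0 = 1·1 = 1
Total = 29.

29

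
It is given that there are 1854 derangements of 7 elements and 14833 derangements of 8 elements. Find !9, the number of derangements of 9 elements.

133496

!9 = (9-1)·(!8 + !7) = 8·(14833 + 1854) = 8·16687 = 133496.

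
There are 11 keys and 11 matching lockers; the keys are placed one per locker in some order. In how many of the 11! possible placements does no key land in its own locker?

14684570

!11 is the nearest integer to 11!/e.
11! = 39916800, and 39916800/e ≈ 14684570.08, so !11 = 14684570.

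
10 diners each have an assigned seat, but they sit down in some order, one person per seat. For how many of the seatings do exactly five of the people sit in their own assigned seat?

11088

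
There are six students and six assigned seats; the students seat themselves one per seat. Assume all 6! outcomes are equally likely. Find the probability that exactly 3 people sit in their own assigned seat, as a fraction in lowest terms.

1/18

Favorable outcomes: C(6,3)·!3 = 20·2 = 40.
Total outcomes: 6! = 720.
Probability = 40/720 = 1/18.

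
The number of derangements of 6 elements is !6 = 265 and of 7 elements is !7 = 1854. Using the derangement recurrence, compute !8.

14833

!8 = (8-1)·(!7 + !6) = 7·(1854 + 265) = 7·2119 = 14833.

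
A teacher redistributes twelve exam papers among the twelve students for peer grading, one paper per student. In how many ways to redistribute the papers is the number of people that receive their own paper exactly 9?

Choose which 9 of the 12 are fixed: C(12,9) = 220.
The other 3 form a derangement: !3 = 2.
Total: 220 × 2 = 440.

440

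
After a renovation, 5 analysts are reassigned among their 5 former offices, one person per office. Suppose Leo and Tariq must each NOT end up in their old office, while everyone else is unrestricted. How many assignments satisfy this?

78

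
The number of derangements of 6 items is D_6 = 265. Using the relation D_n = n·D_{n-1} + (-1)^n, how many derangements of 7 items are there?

1854

D_7 = 7·265 - 1 = 1854.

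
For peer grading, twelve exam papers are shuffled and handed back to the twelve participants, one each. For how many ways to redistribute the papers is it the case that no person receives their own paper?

176214841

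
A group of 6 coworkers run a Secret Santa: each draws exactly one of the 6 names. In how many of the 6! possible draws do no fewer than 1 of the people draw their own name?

455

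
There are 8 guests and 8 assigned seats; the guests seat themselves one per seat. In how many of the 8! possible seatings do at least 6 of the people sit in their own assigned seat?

29

# with exactly i fixed is C(8,i)·!(8-i); sum over i=6..8:
  i=6: C(8,6)·!2 = 28·1 = 28
  i=7: C(8,7)·!1 = 8·0 = 0
  i=8: C(8,8)·!0 = 1·1 = 1
Total = 29.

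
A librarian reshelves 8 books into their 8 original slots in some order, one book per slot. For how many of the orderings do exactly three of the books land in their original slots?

2464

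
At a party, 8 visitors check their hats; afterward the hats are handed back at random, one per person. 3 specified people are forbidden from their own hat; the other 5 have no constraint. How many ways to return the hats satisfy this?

27240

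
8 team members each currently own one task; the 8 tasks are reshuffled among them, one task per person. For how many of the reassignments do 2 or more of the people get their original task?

10655

Sum C(8,i)·!(8-i) for i = 2..8:
  i=2: C(8,2)·!6 = 28·265 = 7420
  i=3: C(8,3)·!5 = 56·44 = 2464
  i=4: C(8,4)·!4 = 70·9 = 630
  i=5: C(8,5)·!3 = 56·2 = 112
  i=6: C(8,6)·!2 = 28·1 = 28
  i=7: C(8,7)·!1 = 8·0 = 0
  i=8: C(8,8)·!0 = 1·1 = 1
Total = 10655.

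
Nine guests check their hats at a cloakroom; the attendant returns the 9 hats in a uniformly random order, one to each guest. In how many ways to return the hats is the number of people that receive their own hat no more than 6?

# with exactly i fixed is C(9,i)·!(9-i); sum over i=0..6:
  i=0: C(9,0)·!9 = 1·133496 = 133496
  i=1: C(9,1)·!8 = 9·14833 = 133497
  i=2: C(9,2)·!7 = 36·1854 = 66744
  i=3: C(9,3)·!6 = 84·265 = 22260
  i=4: C(9,4)·!5 = 126·44 = 5544
  i=5: C(9,5)·!4 = 126·9 = 1134
  i=6: C(9,6)·!3 = 84·2 = 168
Total = 362843.

362843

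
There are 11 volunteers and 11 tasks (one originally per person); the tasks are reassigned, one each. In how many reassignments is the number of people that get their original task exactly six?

20328

Pick the 6 fixed positions: C(11,6) = 462 ways.
The other 5 form a derangement: !5 = 44.
Total: 462 × 44 = 20328.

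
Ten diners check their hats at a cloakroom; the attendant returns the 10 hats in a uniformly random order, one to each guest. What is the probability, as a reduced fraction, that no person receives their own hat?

Favorable outcomes: !10 = 1334961.
Total outcomes: 10! = 3628800.
Probability = 1334961/3628800 = 16481/44800.

16481/44800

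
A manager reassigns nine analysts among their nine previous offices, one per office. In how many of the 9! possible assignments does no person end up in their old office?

133496

!9 is the nearest integer to 9!/e.
9! = 362880, and 362880/e ≈ 133496.09, so !9 = 133496.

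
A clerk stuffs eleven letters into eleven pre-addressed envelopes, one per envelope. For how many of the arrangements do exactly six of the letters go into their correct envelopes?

Pick the 6 fixed positions: C(11,6) = 462 ways.
The remaining 5 must be deranged: !5 = 44.
Total: 462 × 44 = 20328.

20328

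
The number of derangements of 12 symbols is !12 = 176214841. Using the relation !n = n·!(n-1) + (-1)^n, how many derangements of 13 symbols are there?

!13 = 13·176214841 - 1 = 2290792932.

2290792932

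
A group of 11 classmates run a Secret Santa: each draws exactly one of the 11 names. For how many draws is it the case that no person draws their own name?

14684570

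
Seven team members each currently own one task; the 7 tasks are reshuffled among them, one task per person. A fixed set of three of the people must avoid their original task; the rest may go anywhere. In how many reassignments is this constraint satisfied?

3216

Let A_j be the event that the j-th constrained one is fixed. By inclusion-exclusion over the 3 events:
Σ_{j=0}^{3} (-1)^j C(3,j)(7-j)!
= C(3,0)·7! - C(3,1)·6! + C(3,2)·5! - C(3,3)·4!
= 5040 - 2160 + 360 - 24
= 3216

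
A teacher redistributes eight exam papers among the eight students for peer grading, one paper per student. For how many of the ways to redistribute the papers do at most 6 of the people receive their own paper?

# with exactly i fixed is C(8,i)·!(8-i); sum over i=0..6:
  i=0: C(8,0)·!8 = 1·14833 = 14833
  i=1: C(8,1)·!7 = 8·1854 = 14832
  i=2: C(8,2)·!6 = 28·265 = 7420
  i=3: C(8,3)·!5 = 56·44 = 2464
  i=4: C(8,4)·!4 = 70·9 = 630
  i=5: C(8,5)·!3 = 56·2 = 112
  i=6: C(8,6)·!2 = 28·1 = 28
Total = 40319.

40319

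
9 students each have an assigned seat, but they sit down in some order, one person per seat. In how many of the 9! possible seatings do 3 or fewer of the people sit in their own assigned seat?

355997

Sum C(9,i)·!(9-i) for i = 0..3:
  i=0: C(9,0)·!9 = 1·133496 = 133496
  i=1: C(9,1)·!8 = 9·14833 = 133497
  i=2: C(9,2)·!7 = 36·1854 = 66744
  i=3: C(9,3)·!6 = 84·265 = 22260
Total = 355997.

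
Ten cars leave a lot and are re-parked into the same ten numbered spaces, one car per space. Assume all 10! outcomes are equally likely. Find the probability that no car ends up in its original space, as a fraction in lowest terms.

16481/44800

Favorable outcomes: !10 = 1334961.
Total outcomes: 10! = 3628800.
Probability = 1334961/3628800 = 16481/44800.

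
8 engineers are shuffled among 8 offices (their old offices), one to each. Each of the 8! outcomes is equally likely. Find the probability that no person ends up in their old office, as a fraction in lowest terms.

2119/5760

Favorable outcomes: !8 = 14833.
Total outcomes: 8! = 40320.
Probability = 14833/40320 = 2119/5760.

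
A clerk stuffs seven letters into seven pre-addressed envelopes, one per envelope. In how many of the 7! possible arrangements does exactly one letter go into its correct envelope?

Pick the single fixed position: C(7,1) = 7 ways.
The other 6 form a derangement: !6 = 265.
Total: 7 × 265 = 1855.

1855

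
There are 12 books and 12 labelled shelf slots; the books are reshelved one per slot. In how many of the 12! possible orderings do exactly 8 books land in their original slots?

4455

Choose which 8 of the 12 are fixed: C(12,8) = 495.
The other 4 form a derangement: !4 = 9.
Total: 495 × 9 = 4455.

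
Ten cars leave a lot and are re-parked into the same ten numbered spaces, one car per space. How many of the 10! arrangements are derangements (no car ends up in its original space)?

!10 is the nearest integer to 10!/e.
10! = 3628800, and 3628800/e ≈ 1334960.92, so !10 = 1334961.

1334961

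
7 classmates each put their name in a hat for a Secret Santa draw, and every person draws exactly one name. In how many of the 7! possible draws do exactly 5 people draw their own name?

21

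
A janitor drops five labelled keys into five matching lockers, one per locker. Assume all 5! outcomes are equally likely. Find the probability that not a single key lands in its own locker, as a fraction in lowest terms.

11/30

Favorable outcomes: !5 = 44.
Total outcomes: 5! = 120.
Probability = 44/120 = 11/30.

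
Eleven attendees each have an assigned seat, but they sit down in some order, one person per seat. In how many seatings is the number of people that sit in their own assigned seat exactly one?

14684571

Choose which one of the 11 is fixed: C(11,1) = 11.
The other 10 form a derangement: !10 = 1334961.
Total: 11 × 1334961 = 14684571.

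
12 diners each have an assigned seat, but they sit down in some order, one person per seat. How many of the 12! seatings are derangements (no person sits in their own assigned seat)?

176214841

Recurrence: !12 = 11·(!11 + !10).
!12 = 11·(14684570 + 1334961) = 11·16019531 = 176214841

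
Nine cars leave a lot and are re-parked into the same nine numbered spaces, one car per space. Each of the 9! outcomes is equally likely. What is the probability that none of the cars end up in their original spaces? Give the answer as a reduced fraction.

Favorable outcomes: !9 = 133496.
Total outcomes: 9! = 362880.
Probability = 133496/362880 = 16687/45360.

16687/45360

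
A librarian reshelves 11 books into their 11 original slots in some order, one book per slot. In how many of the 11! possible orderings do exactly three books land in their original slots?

Choose which 3 of the 11 are fixed: C(11,3) = 165.
The remaining 8 must be deranged: !8 = 14833.
Total: 165 × 14833 = 2447445.

2447445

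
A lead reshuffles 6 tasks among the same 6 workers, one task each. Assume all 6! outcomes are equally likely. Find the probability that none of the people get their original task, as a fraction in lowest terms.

53/144

Favorable outcomes: !6 = 265.
Total outcomes: 6! = 720.
Probability = 265/720 = 53/144.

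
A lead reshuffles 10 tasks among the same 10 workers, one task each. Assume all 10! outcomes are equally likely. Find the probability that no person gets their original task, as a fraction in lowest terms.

16481/44800

Favorable outcomes: !10 = 1334961.
Total outcomes: 10! = 3628800.
Probability = 1334961/3628800 = 16481/44800.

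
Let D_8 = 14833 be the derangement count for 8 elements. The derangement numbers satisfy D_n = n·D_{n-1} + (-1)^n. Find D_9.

133496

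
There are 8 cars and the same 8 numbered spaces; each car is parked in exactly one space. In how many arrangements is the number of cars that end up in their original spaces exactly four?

630

Choose which 4 of the 8 are fixed: C(8,4) = 70.
The remaining 4 must be deranged: !4 = 9.
Total: 70 × 9 = 630.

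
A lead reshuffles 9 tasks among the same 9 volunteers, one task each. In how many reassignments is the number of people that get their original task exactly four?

5544

Pick the 4 fixed positions: C(9,4) = 126 ways.
The remaining 5 must be deranged: !5 = 44.
Total: 126 × 44 = 5544.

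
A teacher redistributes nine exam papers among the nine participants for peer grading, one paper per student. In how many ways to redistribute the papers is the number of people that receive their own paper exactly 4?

5544

Choose which 4 of the 9 are fixed: C(9,4) = 126.
The remaining 5 must be deranged: !5 = 44.
Total: 126 × 44 = 5544.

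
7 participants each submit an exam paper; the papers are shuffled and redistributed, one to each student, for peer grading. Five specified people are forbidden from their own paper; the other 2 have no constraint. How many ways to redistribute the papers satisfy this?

2428

Inclusion-exclusion on the 5 forbidden self-matches:
Σ_{j=0}^{5} (-1)^j C(5,j)(7-j)!
= C(5,0)·7! - C(5,1)·6! + C(5,2)·5! - C(5,3)·4! + C(5,4)·3! - C(5,5)·2!
= 5040 - 3600 + 1200 - 240 + 30 - 2
= 2428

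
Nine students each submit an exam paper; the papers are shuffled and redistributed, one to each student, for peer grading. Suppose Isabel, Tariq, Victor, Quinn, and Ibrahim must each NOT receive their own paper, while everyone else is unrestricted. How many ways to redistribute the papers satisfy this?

Inclusion-exclusion on the 5 forbidden self-matches:
Σ_{j=0}^{5} (-1)^j C(5,j)(9-j)!
= C(5,0)·9! - C(5,1)·8! + C(5,2)·7! - C(5,3)·6! + C(5,4)·5! - C(5,5)·4!
= 362880 - 201600 + 50400 - 7200 + 600 - 24
= 205056

205056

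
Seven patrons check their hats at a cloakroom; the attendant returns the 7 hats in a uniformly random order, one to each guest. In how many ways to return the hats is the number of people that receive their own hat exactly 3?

315

Pick the 3 fixed positions: C(7,3) = 35 ways.
The other 4 form a derangement: !4 = 9.
Total: 35 × 9 = 315.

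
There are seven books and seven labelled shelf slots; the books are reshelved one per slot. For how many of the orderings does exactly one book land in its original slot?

Pick the single fixed position: C(7,1) = 7 ways.
The other 6 form a derangement: !6 = 265.
Total: 7 × 265 = 1855.

1855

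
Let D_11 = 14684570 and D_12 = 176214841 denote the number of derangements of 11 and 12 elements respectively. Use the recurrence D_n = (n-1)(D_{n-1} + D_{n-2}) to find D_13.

D_13 = (13-1)·(D_12 + D_11) = 12·(176214841 + 14684570) = 12·190899411 = 2290792932.

2290792932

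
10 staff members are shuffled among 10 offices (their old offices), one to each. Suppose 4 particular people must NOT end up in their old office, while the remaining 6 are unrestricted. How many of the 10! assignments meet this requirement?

2399760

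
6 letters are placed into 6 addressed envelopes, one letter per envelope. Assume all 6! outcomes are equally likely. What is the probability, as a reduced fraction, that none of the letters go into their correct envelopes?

Favorable outcomes: !6 = 265.
Total outcomes: 6! = 720.
Probability = 265/720 = 53/144.

53/144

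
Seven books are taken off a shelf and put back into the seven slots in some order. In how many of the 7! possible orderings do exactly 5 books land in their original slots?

21

Choose which 5 of the 7 are fixed: C(7,5) = 21.
The other 2 form a derangement: !2 = 1.
Total: 21 × 1 = 21.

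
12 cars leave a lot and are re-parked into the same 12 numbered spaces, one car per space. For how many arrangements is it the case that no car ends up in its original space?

The subfactorial !12 = [12!/e] (nearest integer).
12! = 479001600, and 479001600/e ≈ 176214840.93, so !12 = 176214841.

176214841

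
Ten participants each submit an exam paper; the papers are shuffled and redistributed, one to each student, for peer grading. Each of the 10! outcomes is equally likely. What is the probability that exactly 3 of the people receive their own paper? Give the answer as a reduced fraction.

Favorable outcomes: C(10,3)·!7 = 120·1854 = 222480.
Total outcomes: 10! = 3628800.
Probability = 222480/3628800 = 103/1680.

103/1680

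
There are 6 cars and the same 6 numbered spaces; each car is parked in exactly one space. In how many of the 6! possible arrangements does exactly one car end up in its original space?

264

Choose which one of the 6 is fixed: C(6,1) = 6.
The remaining 5 must be deranged: !5 = 44.
Total: 6 × 44 = 264.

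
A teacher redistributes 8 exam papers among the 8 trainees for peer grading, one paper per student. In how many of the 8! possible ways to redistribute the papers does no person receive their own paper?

By inclusion-exclusion, !8 = Σ (-1)^k · 8!/k! for k=0..8
= 8! - 8!/1! + 8!/2! - 8!/3! + 8!/4! - 8!/5! + 8!/6! - 8!/7! + 8!/8!
= 40320 - 40320 + 20160 - 6720 + 1680 - 336 + 56 - 8 + 1
= 14833

14833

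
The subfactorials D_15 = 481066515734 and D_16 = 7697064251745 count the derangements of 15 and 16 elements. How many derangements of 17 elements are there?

130850092279664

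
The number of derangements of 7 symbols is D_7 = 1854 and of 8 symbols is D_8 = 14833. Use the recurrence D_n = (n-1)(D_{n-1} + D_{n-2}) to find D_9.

133496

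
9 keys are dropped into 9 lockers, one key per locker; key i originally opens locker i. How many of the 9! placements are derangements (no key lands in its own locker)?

133496

The subfactorial !9 = [9!/e] (nearest integer).
9! = 362880, and 362880/e ≈ 133496.09, so !9 = 133496.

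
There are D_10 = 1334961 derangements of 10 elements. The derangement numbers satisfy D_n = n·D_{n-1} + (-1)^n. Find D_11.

D_11 = 11·1334961 - 1 = 14684570.

14684570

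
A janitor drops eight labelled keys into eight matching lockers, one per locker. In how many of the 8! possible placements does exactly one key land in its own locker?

14832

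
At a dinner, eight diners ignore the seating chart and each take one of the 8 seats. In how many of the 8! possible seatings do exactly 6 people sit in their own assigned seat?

Pick the 6 fixed positions: C(8,6) = 28 ways.
The other 2 form a derangement: !2 = 1.
Total: 28 × 1 = 28.

28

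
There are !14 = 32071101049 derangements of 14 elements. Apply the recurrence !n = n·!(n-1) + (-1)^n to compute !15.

!15 = 15·32071101049 - 1 = 481066515734.

481066515734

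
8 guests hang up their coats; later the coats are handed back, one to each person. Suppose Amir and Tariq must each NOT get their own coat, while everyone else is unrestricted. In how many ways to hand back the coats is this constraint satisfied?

30960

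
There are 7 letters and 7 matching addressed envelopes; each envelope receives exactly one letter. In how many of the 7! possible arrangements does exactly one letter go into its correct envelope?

Pick the single fixed position: C(7,1) = 7 ways.
The remaining 6 must be deranged: !6 = 265.
Total: 7 × 265 = 1855.

1855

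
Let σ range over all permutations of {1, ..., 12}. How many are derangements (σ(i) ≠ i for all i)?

!12 is the nearest integer to 12!/e.
12! = 479001600, and 479001600/e ≈ 176214840.93, so !12 = 176214841.

176214841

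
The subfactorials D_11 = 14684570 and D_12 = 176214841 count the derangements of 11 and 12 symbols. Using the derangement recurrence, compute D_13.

2290792932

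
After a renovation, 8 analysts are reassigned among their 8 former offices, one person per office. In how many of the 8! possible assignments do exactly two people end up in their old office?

Choose which 2 of the 8 are fixed: C(8,2) = 28.
The other 6 form a derangement: !6 = 265.
Total: 28 × 265 = 7420.

7420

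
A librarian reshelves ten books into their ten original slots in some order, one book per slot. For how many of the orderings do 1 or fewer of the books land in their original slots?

2669921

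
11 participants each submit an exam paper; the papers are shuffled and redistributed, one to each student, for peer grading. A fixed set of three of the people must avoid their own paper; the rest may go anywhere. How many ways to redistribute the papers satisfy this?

Let A_j be the event that the j-th constrained one is fixed. By inclusion-exclusion over the 3 events:
Σ_{j=0}^{3} (-1)^j C(3,j)(11-j)!
= C(3,0)·11! - C(3,1)·10! + C(3,2)·9! - C(3,3)·8!
= 39916800 - 10886400 + 1088640 - 40320
= 30078720

30078720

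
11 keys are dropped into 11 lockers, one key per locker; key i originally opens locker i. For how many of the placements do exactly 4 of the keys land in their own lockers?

Choose which 4 of the 11 are fixed: C(11,4) = 330.
The other 7 form a derangement: !7 = 1854.
Total: 330 × 1854 = 611820.

611820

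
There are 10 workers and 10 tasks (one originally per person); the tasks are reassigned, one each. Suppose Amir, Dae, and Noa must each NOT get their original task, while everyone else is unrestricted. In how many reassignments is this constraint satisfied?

Inclusion-exclusion on the 3 forbidden self-matches:
Σ_{j=0}^{3} (-1)^j C(3,j)(10-j)!
= C(3,0)·10! - C(3,1)·9! + C(3,2)·8! - C(3,3)·7!
= 3628800 - 1088640 + 120960 - 5040
= 2656080

2656080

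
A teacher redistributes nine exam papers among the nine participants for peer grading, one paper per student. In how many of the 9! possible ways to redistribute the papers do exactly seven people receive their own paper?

36

Choose which 7 of the 9 are fixed: C(9,7) = 36.
The other 2 form a derangement: !2 = 1.
Total: 36 × 1 = 36.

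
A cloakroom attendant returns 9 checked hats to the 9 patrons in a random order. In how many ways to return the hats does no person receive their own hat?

!9 = 9! · Σ_{k=0}^{9} (-1)^k/k!
= 9! - 9!/1! + 9!/2! - 9!/3! + 9!/4! - 9!/5! + 9!/6! - 9!/7! + 9!/8! - 9!/9!
= 362880 - 362880 + 181440 - 60480 + 15120 - 3024 + 504 - 72 + 9 - 1
= 133496

133496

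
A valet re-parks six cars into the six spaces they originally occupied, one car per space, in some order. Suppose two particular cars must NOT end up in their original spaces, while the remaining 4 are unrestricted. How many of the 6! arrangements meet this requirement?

504

Let A_j be the event that the j-th constrained one is fixed. By inclusion-exclusion over the 2 events:
Σ_{j=0}^{2} (-1)^j C(2,j)(6-j)!
= C(2,0)·6! - C(2,1)·5! + C(2,2)·4!
= 720 - 240 + 24
= 504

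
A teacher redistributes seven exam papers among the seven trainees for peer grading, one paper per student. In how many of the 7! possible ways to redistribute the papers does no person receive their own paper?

Use !n = (n-1)(!(n-1) + !(n-2)).
!7 = 6·(265 + 44) = 6·309 = 1854

1854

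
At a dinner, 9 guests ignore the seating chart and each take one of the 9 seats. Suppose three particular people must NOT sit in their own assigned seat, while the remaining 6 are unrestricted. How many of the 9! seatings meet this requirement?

256320

Let A_j be the event that the j-th constrained one is fixed. By inclusion-exclusion over the 3 events:
Σ_{j=0}^{3} (-1)^j C(3,j)(9-j)!
= C(3,0)·9! - C(3,1)·8! + C(3,2)·7! - C(3,3)·6!
= 362880 - 120960 + 15120 - 720
= 256320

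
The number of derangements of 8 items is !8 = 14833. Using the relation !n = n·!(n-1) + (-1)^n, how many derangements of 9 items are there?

133496

!9 = 9·14833 - 1 = 133496.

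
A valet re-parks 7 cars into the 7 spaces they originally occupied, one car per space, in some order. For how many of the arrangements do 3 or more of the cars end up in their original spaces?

407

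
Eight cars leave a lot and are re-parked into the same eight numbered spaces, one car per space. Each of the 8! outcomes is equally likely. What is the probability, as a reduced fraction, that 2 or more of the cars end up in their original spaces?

2131/8064

Favorable outcomes: Σ_{i≥2} C(8,i)·!(8-i) = 28·265 + 56·44 + 70·9 + 56·2 + 28·1 + 8·0 + 1·1 = 10655.
Total outcomes: 8! = 40320.
Probability = 10655/40320 = 2131/8064.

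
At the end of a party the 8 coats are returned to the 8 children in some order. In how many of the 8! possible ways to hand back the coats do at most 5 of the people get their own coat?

40291

Sum C(8,i)·!(8-i) for i = 0..5:
  i=0: C(8,0)·!8 = 1·14833 = 14833
  i=1: C(8,1)·!7 = 8·1854 = 14832
  i=2: C(8,2)·!6 = 28·265 = 7420
  i=3: C(8,3)·!5 = 56·44 = 2464
  i=4: C(8,4)·!4 = 70·9 = 630
  i=5: C(8,5)·!3 = 56·2 = 112
Total = 40291.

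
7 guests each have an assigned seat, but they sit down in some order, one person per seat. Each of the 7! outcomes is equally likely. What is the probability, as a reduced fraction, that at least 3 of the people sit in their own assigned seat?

407/5040

Favorable outcomes: Σ_{i≥3} C(7,i)·!(7-i) = 35·9 + 35·2 + 21·1 + 7·0 + 1·1 = 407.
Total outcomes: 7! = 5040.
Probability = 407/5040 = 407/5040.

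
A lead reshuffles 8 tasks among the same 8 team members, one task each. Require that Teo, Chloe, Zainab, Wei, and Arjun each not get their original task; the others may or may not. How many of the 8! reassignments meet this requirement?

Let A_j be the event that the j-th constrained one is fixed. By inclusion-exclusion over the 5 events:
Σ_{j=0}^{5} (-1)^j C(5,j)(8-j)!
= C(5,0)·8! - C(5,1)·7! + C(5,2)·6! - C(5,3)·5! + C(5,4)·4! - C(5,5)·3!
= 40320 - 25200 + 7200 - 1200 + 120 - 6
= 21234

21234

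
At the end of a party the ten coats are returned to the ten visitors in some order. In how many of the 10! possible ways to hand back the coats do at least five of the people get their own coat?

13264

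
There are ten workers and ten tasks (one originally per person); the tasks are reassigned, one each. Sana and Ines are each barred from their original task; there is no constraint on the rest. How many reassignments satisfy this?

Let A_j be the event that the j-th constrained one is fixed. By inclusion-exclusion over the 2 events:
Σ_{j=0}^{2} (-1)^j C(2,j)(10-j)!
= C(2,0)·10! - C(2,1)·9! + C(2,2)·8!
= 3628800 - 725760 + 40320
= 2943360

2943360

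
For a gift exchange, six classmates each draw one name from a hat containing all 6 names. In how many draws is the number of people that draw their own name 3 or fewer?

Sum C(6,i)·!(6-i) for i = 0..3:
  i=0: C(6,0)·!6 = 1·265 = 265
  i=1: C(6,1)·!5 = 6·44 = 264
  i=2: C(6,2)·!4 = 15·9 = 135
  i=3: C(6,3)·!3 = 20·2 = 40
Total = 704.

704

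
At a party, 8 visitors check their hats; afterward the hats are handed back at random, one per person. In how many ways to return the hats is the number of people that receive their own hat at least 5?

141

Sum C(8,i)·!(8-i) for i = 5..8:
  i=5: C(8,5)·!3 = 56·2 = 112
  i=6: C(8,6)·!2 = 28·1 = 28
  i=7: C(8,7)·!1 = 8·0 = 0
  i=8: C(8,8)·!0 = 1·1 = 1
Total = 141.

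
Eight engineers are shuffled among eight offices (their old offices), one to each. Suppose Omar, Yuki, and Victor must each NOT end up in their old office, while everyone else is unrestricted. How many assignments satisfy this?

Let A_j be the event that the j-th constrained one is fixed. By inclusion-exclusion over the 3 events:
Σ_{j=0}^{3} (-1)^j C(3,j)(8-j)!
= C(3,0)·8! - C(3,1)·7! + C(3,2)·6! - C(3,3)·5!
= 40320 - 15120 + 2160 - 120
= 27240

27240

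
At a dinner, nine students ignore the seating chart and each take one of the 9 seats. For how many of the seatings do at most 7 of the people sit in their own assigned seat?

362879

Sum C(9,i)·!(9-i) for i = 0..7:
  i=0: C(9,0)·!9 = 1·133496 = 133496
  i=1: C(9,1)·!8 = 9·14833 = 133497
  i=2: C(9,2)·!7 = 36·1854 = 66744
  i=3: C(9,3)·!6 = 84·265 = 22260
  i=4: C(9,4)·!5 = 126·44 = 5544
  i=5: C(9,5)·!4 = 126·9 = 1134
  i=6: C(9,6)·!3 = 84·2 = 168
  i=7: C(9,7)·!2 = 36·1 = 36
Total = 362879.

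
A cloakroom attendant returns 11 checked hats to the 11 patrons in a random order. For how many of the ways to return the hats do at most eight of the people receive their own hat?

39916744

Sum C(11,i)·!(11-i) for i = 0..8:
  i=0: C(11,0)·!11 = 1·14684570 = 14684570
  i=1: C(11,1)·!10 = 11·1334961 = 14684571
  i=2: C(11,2)·!9 = 55·133496 = 7342280
  i=3: C(11,3)·!8 = 165·14833 = 2447445
  i=4: C(11,4)·!7 = 330·1854 = 611820
  i=5: C(11,5)·!6 = 462·265 = 122430
  i=6: C(11,6)·!5 = 462·44 = 20328
  i=7: C(11,7)·!4 = 330·9 = 2970
  i=8: C(11,8)·!3 = 165·2 = 330
Total = 39916744.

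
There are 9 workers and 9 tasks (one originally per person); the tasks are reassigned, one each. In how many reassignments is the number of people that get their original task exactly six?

Pick the 6 fixed positions: C(9,6) = 84 ways.
The other 3 form a derangement: !3 = 2.
Total: 84 × 2 = 168.

168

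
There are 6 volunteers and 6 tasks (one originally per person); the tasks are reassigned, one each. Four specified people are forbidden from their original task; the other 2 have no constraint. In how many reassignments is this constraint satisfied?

Inclusion-exclusion on the 4 forbidden self-matches:
Σ_{j=0}^{4} (-1)^j C(4,j)(6-j)!
= C(4,0)·6! - C(4,1)·5! + C(4,2)·4! - C(4,3)·3! + C(4,4)·2!
= 720 - 480 + 144 - 24 + 2
= 362

362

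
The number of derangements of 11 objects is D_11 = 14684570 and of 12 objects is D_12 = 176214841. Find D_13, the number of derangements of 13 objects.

D_13 = (13-1)·(D_12 + D_11) = 12·(176214841 + 14684570) = 12·190899411 = 2290792932.

2290792932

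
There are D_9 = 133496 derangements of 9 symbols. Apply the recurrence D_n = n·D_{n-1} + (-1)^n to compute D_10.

D_10 = 10·133496 + 1 = 1334961.

1334961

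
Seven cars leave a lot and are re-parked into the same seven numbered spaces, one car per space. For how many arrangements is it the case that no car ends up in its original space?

1854

!7 = 7! · Σ_{k=0}^{7} (-1)^k/k!
= 7! - 7!/1! + 7!/2! - 7!/3! + 7!/4! - 7!/5! + 7!/6! - 7!/7!
= 5040 - 5040 + 2520 - 840 + 210 - 42 + 7 - 1
= 1854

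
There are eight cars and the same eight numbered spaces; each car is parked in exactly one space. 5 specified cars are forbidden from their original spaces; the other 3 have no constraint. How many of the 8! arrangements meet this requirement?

21234

Let A_j be the event that the j-th constrained one is fixed. By inclusion-exclusion over the 5 events:
Σ_{j=0}^{5} (-1)^j C(5,j)(8-j)!
= C(5,0)·8! - C(5,1)·7! + C(5,2)·6! - C(5,3)·5! + C(5,4)·4! - C(5,5)·3!
= 40320 - 25200 + 7200 - 1200 + 120 - 6
= 21234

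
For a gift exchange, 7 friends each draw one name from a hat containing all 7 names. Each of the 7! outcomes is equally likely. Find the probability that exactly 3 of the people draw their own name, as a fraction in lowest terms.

Favorable outcomes: C(7,3)·!4 = 35·9 = 315.
Total outcomes: 7! = 5040.
Probability = 315/5040 = 1/16.

1/16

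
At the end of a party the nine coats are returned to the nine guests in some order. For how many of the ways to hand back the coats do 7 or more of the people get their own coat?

37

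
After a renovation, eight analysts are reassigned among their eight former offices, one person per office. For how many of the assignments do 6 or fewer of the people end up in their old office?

# with exactly i fixed is C(8,i)·!(8-i); sum over i=0..6:
  i=0: C(8,0)·!8 = 1·14833 = 14833
  i=1: C(8,1)·!7 = 8·1854 = 14832
  i=2: C(8,2)·!6 = 28·265 = 7420
  i=3: C(8,3)·!5 = 56·44 = 2464
  i=4: C(8,4)·!4 = 70·9 = 630
  i=5: C(8,5)·!3 = 56·2 = 112
  i=6: C(8,6)·!2 = 28·1 = 28
Total = 40319.

40319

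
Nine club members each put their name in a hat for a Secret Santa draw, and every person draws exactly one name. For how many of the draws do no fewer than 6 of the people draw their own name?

205

Sum C(9,i)·!(9-i) for i = 6..9:
  i=6: C(9,6)·!3 = 84·2 = 168
  i=7: C(9,7)·!2 = 36·1 = 36
  i=8: C(9,8)·!1 = 9·0 = 0
  i=9: C(9,9)·!0 = 1·1 = 1
Total = 205.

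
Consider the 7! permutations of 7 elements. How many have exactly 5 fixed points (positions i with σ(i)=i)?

Choose which 5 of the 7 are fixed: C(7,5) = 21.
The remaining 2 must be deranged: !2 = 1.
Total: 21 × 1 = 21.

21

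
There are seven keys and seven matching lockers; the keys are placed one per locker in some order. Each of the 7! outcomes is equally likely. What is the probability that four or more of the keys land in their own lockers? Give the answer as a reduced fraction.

Favorable outcomes: Σ_{i≥4} C(7,i)·!(7-i) = 35·2 + 21·1 + 7·0 + 1·1 = 92.
Total outcomes: 7! = 5040.
Probability = 92/5040 = 23/1260.

23/1260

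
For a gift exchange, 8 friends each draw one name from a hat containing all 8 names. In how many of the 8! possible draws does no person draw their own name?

14833

The subfactorial !8 = [8!/e] (nearest integer).
8! = 40320, and 40320/e ≈ 14832.90, so !8 = 14833.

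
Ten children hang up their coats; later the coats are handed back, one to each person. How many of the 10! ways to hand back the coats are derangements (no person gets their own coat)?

Recurrence: !10 = 10·!9 + (-1)^10.
!10 = 10·133496 + 1 = 1334961

1334961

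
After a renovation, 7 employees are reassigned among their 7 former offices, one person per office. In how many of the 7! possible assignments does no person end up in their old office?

The number of derangements of 7 is !7 = Σ_{k=0}^{7} (-1)^k·7!/k!
= 7! - 7!/1! + 7!/2! - 7!/3! + 7!/4! - 7!/5! + 7!/6! - 7!/7!
= 5040 - 5040 + 2520 - 840 + 210 - 42 + 7 - 1
= 1854

1854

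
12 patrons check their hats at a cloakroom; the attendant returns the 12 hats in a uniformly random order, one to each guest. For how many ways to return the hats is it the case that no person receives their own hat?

176214841

By inclusion-exclusion, !12 = Σ (-1)^k · 12!/k! for k=0..12
= 12! - 12!/1! + 12!/2! - 12!/3! + 12!/4! - 12!/5! + 12!/6! - 12!/7! + 12!/8! - 12!/9! + 12!/10! - 12!/11! + 12!/12!
= 479001600 - 479001600 + 239500800 - 79833600 + 19958400 - 3991680 + 665280 - 95040 + 11880 - 1320 + 132 - 12 + 1
= 176214841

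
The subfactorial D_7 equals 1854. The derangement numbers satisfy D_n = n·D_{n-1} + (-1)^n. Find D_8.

D_8 = 8·1854 + 1 = 14833.

14833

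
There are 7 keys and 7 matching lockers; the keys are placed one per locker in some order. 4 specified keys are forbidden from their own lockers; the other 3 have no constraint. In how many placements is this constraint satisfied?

2790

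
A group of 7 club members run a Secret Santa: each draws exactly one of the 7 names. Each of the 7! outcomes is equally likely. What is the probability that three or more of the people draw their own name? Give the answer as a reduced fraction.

407/5040

Favorable outcomes: Σ_{i≥3} C(7,i)·!(7-i) = 35·9 + 35·2 + 21·1 + 7·0 + 1·1 = 407.
Total outcomes: 7! = 5040.
Probability = 407/5040 = 407/5040.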